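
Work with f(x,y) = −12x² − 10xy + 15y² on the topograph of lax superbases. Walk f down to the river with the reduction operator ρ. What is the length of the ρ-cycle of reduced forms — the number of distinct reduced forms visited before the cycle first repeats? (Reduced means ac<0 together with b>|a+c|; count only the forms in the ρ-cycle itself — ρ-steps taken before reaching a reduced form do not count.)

D = 820, ⌊√D⌋ = 28
descent: ρ → (15,10,-12)  [lands on river]
river: ρ → (-12,14,13)
river: ρ → (13,12,-13)
river: ρ → (-13,14,12)
river: ρ → (12,10,-15)
river: ρ → (-15,20,7)
river: ρ → (7,22,-12)
river: ρ → (-12,26,3)
river: ρ → (3,28,-3)
river: ρ → (-3,26,12)
river: ρ → (12,22,-7)
river: ρ → (-7,20,15)
ρ-cycle length = 12 (tail of 1 descent step not counted)

12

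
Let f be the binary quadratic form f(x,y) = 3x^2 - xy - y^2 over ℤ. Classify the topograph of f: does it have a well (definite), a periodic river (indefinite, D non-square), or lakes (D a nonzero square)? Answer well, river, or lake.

D = b²−4ac = (-1)² − 4·3·(-1) = 13
D > 0 non-square ⇒ indefinite ⇒ periodic river

river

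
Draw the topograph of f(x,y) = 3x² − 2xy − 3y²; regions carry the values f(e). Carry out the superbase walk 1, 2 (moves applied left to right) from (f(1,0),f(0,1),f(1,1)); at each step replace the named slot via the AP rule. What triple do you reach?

start (3,-3,-2) = (f(1,0),f(0,1),f(1,1))
replace slot 1: 2·((-3)+(-2)) − 3 = -13 → (-13,-3,-2)
replace slot 2: 2·((-13)+(-2)) − (-3) = -27 → (-13,-27,-2)

-13,-27,-2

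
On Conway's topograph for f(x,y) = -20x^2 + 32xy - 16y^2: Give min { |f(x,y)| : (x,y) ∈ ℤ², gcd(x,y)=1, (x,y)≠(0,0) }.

translate: b→8 (≡-32 mod 40), so (20,-32,16)→(20,8,4)
flip: (20,8,4)→(4,-8,20)
translate: b→0 (≡-8 mod 8), so (4,-8,20)→(4,0,16)
reduced (well bottom): (4,0,16) with a≤c, −a<b≤a
well minimum |f| = |-4| = 4 (negative-definite)

4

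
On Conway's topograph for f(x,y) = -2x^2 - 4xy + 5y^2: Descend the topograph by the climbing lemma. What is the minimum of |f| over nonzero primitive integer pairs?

descent: ρ → (5,4,-2)  [lands on river]
river: ρ → (-2,4,5)
river: ρ → (5,6,-1)
river: ρ → (-1,6,5)
closes: descent 1, river 4
min |a| on river = 1

1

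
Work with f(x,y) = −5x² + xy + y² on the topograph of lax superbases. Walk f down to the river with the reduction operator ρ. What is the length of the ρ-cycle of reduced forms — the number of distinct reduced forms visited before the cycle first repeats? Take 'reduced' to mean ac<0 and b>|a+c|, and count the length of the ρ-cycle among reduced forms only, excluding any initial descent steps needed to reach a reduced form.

D = 21, ⌊√D⌋ = 4
descent: ρ → (1,3,-3)  [lands on river]
river: ρ → (-3,3,1)
ρ-cycle length = 2 (tail of 1 descent step not counted)

2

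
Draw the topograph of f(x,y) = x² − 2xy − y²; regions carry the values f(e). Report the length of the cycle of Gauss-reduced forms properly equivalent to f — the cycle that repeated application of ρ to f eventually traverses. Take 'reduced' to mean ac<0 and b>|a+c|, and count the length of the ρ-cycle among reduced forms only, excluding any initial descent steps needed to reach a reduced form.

D = 8, ⌊√D⌋ = 2
descent: ρ → (-1,2,1)  [lands on river]
river: ρ → (1,2,-1)
ρ-cycle length = 2 (tail of 1 descent step not counted)

2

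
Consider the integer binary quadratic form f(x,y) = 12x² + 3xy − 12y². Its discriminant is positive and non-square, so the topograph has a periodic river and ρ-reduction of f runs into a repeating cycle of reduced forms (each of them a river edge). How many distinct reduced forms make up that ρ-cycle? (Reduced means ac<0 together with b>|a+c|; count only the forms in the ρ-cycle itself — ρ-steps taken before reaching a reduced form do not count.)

D = 585, ⌊√D⌋ = 24
river: ρ → (-12,21,3)
river: ρ → (3,21,-12)
river: ρ → (-12,3,12)
river: ρ → (12,21,-3)
river: ρ → (-3,21,12)
river: ρ → (12,3,-12)
ρ-cycle length = 6 (tail of 0 descent steps not counted)

6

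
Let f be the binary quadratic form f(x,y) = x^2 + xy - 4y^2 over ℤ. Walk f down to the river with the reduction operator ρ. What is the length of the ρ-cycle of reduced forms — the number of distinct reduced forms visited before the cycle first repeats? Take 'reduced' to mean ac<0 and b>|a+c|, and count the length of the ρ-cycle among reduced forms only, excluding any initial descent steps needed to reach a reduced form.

D = 17, ⌊√D⌋ = 4
descent: ρ → (-4,-1,1)
descent: ρ → (1,3,-2)  [lands on river]
river: ρ → (-2,1,2)
river: ρ → (2,3,-1)
river: ρ → (-1,3,2)
river: ρ → (2,1,-2)
river: ρ → (-2,3,1)
ρ-cycle length = 6 (tail of 2 descent steps not counted)

6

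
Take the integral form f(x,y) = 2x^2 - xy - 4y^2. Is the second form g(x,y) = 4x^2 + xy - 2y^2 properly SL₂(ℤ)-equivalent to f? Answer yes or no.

D₁ = 33, D₂ = 33
river cycle of f (length 4): (2, 3, -3), (-3, 3, 2), (2, 5, -1), (-1, 5, 2)
river cycle of g (length 4): (-2, 3, 3), (3, 3, -2), (-2, 5, 1), (1, 5, -2)
cycles differ ⇒ inequivalent

no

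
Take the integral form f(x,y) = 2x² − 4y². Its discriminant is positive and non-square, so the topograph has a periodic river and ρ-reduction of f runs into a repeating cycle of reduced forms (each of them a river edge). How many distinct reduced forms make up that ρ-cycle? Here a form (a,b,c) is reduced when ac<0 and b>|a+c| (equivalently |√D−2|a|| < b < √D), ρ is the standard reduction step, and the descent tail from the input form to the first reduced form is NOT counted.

D = 32, ⌊√D⌋ = 5
descent: ρ → (-4,0,2)
descent: ρ → (2,4,-2)  [lands on river]
river: ρ → (-2,4,2)
ρ-cycle length = 2 (tail of 2 descent steps not counted)

2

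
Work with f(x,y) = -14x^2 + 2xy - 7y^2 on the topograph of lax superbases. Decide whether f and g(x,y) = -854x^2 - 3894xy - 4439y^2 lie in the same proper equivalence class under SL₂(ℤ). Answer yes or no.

D₁ = -388, D₂ = -388
f is negative-definite; reduce −f:
−f: flip: (14,-2,7)→(7,2,14)
−f: reduced (well bottom): (7,2,14) with a≤c, −a<b≤a
flip sign back: reduced form of f is (-7,-2,-14)
g is negative-definite; reduce −g:
−g: translate: b→478 (≡3894 mod 1708), so (854,3894,4439)→(854,478,67)
−g: flip: (854,478,67)→(67,-478,854)
−g: translate: b→58 (≡-478 mod 134), so (67,-478,854)→(67,58,14)
−g: flip: (67,58,14)→(14,-58,67)
−g: translate: b→-2 (≡-58 mod 28), so (14,-58,67)→(14,-2,7)
−g: flip: (14,-2,7)→(7,2,14)
−g: reduced (well bottom): (7,2,14) with a≤c, −a<b≤a
flip sign back: reduced form of g is (-7,-2,-14)
reduced forms (-7, -2, -14) vs (-7, -2, -14) ⇒ equivalent

yes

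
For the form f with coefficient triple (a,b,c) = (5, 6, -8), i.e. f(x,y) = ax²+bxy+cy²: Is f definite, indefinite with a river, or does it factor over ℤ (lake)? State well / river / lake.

D = b²−4ac = 6² − 4·5·(-8) = 196
D = 14² is a perfect square ⇒ form factors over ℤ ⇒ lakes

lake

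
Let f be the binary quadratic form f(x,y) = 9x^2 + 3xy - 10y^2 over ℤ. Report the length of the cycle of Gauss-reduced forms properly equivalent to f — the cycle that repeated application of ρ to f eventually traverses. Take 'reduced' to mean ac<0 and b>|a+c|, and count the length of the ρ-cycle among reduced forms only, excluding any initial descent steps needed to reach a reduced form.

D = 369, ⌊√D⌋ = 19
river: ρ → (-10,17,2)
river: ρ → (2,19,-1)
river: ρ → (-1,19,2)
river: ρ → (2,17,-10)
river: ρ → (-10,3,9)
river: ρ → (9,15,-4)
river: ρ → (-4,17,5)
river: ρ → (5,13,-10)
river: ρ → (-10,7,8)
river: ρ → (8,9,-9)
river: ρ → (-9,9,8)
river: ρ → (8,7,-10)
river: ρ → (-10,13,5)
river: ρ → (5,17,-4)
river: ρ → (-4,15,9)
river: ρ → (9,3,-10)
ρ-cycle length = 16 (tail of 0 descent steps not counted)

16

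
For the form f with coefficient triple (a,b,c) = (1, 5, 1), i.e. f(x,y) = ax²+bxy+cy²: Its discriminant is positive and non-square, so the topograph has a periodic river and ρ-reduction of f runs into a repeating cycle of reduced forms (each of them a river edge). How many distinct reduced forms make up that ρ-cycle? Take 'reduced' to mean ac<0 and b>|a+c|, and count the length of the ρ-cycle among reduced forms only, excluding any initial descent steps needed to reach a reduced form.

D = 21, ⌊√D⌋ = 4
descent: ρ → (1,3,-3)  [lands on river]
river: ρ → (-3,3,1)
ρ-cycle length = 2 (tail of 1 descent step not counted)

2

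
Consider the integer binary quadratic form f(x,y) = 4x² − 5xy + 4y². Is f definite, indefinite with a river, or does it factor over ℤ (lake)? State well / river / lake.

D = b²−4ac = (-5)² − 4·4·4 = -39
D < 0 ⇒ definite ⇒ every region one sign ⇒ single well

well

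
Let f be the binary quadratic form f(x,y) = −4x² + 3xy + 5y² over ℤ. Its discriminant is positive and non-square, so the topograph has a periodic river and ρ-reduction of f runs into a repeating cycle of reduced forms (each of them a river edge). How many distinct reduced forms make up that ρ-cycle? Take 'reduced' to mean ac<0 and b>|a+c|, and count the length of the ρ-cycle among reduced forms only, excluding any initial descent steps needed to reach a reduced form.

D = 89, ⌊√D⌋ = 9
river: ρ → (5,7,-2)
river: ρ → (-2,9,1)
river: ρ → (1,9,-2)
river: ρ → (-2,7,5)
river: ρ → (5,3,-4)
river: ρ → (-4,5,4)
river: ρ → (4,3,-5)
river: ρ → (-5,7,2)
river: ρ → (2,9,-1)
river: ρ → (-1,9,2)
river: ρ → (2,7,-5)
river: ρ → (-5,3,4)
river: ρ → (4,5,-4)
river: ρ → (-4,3,5)
ρ-cycle length = 14 (tail of 0 descent steps not counted)

14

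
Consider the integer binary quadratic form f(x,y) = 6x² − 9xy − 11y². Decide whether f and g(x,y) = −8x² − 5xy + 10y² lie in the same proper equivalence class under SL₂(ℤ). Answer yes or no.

D₁ = 345, D₂ = 345
river cycle of f (length 10): (-11, 9, 6), (6, 15, -5), (-5, 15, 6), (6, 9, -11), (-11, 13, 4), (4, 11, -14), (-14, 17, 1), (1, 17, -14), (-14, 11, 4), (4, 13, -11)
river cycle of g (length 10): (10, 5, -8), (-8, 11, 7), (7, 17, -2), (-2, 15, 15), (15, 15, -2), (-2, 17, 7), (7, 11, -8), (-8, 5, 10), (10, 15, -3), (-3, 15, 10)
cycles differ ⇒ inequivalent

no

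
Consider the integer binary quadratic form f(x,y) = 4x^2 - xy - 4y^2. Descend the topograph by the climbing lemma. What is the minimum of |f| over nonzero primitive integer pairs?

descent: ρ → (-4,1,4)  [lands on river]
river: ρ → (4,7,-1)
river: ρ → (-1,7,4)
river: ρ → (4,1,-4)
river: ρ → (-4,7,1)
river: ρ → (1,7,-4)
closes: descent 1, river 6
min |a| on river = 1

1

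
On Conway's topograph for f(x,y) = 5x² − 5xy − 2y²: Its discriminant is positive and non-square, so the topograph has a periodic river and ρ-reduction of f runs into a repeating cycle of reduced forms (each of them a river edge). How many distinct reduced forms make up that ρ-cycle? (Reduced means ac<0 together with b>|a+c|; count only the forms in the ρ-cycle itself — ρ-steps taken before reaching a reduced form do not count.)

D = 65, ⌊√D⌋ = 8
descent: ρ → (-2,5,5)  [lands on river]
river: ρ → (5,5,-2)
river: ρ → (-2,7,2)
river: ρ → (2,5,-5)
river: ρ → (-5,5,2)
river: ρ → (2,7,-2)
ρ-cycle length = 6 (tail of 1 descent step not counted)

6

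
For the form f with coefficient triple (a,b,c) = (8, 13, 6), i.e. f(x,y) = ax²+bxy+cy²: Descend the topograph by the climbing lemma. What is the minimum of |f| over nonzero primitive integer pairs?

translate: b→-3 (≡13 mod 16), so (8,13,6)→(8,-3,1)
flip: (8,-3,1)→(1,3,8)
translate: b→1 (≡3 mod 2), so (1,3,8)→(1,1,6)
reduced (well bottom): (1,1,6) with a≤c, −a<b≤a
well minimum = a = 1

1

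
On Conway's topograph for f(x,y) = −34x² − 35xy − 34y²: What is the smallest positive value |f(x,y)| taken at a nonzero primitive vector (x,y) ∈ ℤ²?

translate: b→-33 (≡35 mod 68), so (34,35,34)→(34,-33,33)
flip: (34,-33,33)→(33,33,34)
reduced (well bottom): (33,33,34) with a≤c, −a<b≤a
well minimum |f| = |-33| = 33 (negative-definite)

33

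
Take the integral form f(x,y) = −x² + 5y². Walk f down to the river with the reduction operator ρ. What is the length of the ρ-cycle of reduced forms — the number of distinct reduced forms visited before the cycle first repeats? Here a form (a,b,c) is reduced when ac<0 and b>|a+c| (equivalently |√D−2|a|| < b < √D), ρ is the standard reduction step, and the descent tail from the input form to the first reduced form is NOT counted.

D = 20, ⌊√D⌋ = 4
descent: ρ → (5,0,-1)
descent: ρ → (-1,4,1)  [lands on river]
river: ρ → (1,4,-1)
ρ-cycle length = 2 (tail of 2 descent steps not counted)

2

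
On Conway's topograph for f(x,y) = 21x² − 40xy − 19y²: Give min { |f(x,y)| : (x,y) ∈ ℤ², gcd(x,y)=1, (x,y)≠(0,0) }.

descent: ρ → (-19,40,21)  [lands on river]
river: ρ → (21,44,-15)
river: ρ → (-15,46,18)
river: ρ → (18,26,-35)
river: ρ → (-35,44,9)
river: ρ → (9,46,-30)
river: ρ → (-30,14,25)
river: ρ → (25,36,-19)
closes: descent 1, river 8
min |a| on river = 9

9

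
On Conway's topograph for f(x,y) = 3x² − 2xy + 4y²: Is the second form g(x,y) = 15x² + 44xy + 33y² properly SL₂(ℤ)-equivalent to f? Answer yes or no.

D₁ = -44, D₂ = -44
f: reduced (well bottom): (3,-2,4) with a≤c, −a<b≤a
g: translate: b→14 (≡44 mod 30), so (15,44,33)→(15,14,4)
g: flip: (15,14,4)→(4,-14,15)
g: translate: b→2 (≡-14 mod 8), so (4,-14,15)→(4,2,3)
g: flip: (4,2,3)→(3,-2,4)
g: reduced (well bottom): (3,-2,4) with a≤c, −a<b≤a
reduced forms (3, -2, 4) vs (3, -2, 4) ⇒ equivalent

yes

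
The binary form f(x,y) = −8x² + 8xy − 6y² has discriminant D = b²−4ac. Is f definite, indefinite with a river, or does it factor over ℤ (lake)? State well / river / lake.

D = b²−4ac = 8² − 4·(-8)·(-6) = -128
D < 0 ⇒ definite ⇒ every region one sign ⇒ single well

well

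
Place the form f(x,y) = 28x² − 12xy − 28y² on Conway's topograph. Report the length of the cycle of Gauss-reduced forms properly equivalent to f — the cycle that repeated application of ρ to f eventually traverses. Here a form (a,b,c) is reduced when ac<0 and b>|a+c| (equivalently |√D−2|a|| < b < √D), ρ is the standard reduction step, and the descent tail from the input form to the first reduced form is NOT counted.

D = 3280, ⌊√D⌋ = 57
descent: ρ → (-28,12,28)  [lands on river]
river: ρ → (28,44,-12)
river: ρ → (-12,52,12)
river: ρ → (12,44,-28)
ρ-cycle length = 4 (tail of 1 descent step not counted)

4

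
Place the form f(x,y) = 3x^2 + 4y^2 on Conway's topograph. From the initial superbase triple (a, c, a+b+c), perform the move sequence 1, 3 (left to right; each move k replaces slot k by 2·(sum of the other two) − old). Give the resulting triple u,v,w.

start (3,4,7) = (f(1,0),f(0,1),f(1,1))
replace slot 1: 2·(4+7) − 3 = 19 → (19,4,7)
replace slot 3: 2·(19+4) − 7 = 39 → (19,4,39)

19,4,39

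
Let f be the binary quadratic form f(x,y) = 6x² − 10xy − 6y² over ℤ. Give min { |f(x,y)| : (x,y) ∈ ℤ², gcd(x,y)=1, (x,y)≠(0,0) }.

descent: ρ → (-6,10,6)  [lands on river]
river: ρ → (6,14,-2)
river: ρ → (-2,14,6)
river: ρ → (6,10,-6)
river: ρ → (-6,14,2)
river: ρ → (2,14,-6)
closes: descent 1, river 6
min |a| on river = 2

2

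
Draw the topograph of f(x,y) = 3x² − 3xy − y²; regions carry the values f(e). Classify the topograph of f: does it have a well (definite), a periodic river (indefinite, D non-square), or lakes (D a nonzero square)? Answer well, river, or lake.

D = b²−4ac = (-3)² − 4·3·(-1) = 21
D > 0 non-square ⇒ indefinite ⇒ periodic river

river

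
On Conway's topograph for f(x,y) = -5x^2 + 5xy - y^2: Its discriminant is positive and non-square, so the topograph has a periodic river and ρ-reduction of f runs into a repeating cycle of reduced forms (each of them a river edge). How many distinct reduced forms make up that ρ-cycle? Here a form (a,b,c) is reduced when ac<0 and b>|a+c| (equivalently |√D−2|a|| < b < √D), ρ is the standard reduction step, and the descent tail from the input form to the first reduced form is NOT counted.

D = 5, ⌊√D⌋ = 2
descent: ρ → (-1,1,1)  [lands on river]
river: ρ → (1,1,-1)
ρ-cycle length = 2 (tail of 1 descent step not counted)

2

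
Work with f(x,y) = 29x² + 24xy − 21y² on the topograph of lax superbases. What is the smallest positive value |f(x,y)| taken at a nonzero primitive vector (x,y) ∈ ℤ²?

river: ρ → (-21,18,32)
river: ρ → (32,46,-7)
river: ρ → (-7,52,11)
river: ρ → (11,36,-39)
river: ρ → (-39,42,8)
river: ρ → (8,54,-3)
river: ρ → (-3,54,8)
river: ρ → (8,42,-39)
river: ρ → (-39,36,11)
river: ρ → (11,52,-7)
river: ρ → (-7,46,32)
river: ρ → (32,18,-21)
river: ρ → (-21,24,29)
river: ρ → (29,34,-16)
river: ρ → (-16,30,33)
river: ρ → (33,36,-13)
river: ρ → (-13,42,24)
river: ρ → (24,54,-1)
river: ρ → (-1,54,24)
river: ρ → (24,42,-13)
river: ρ → (-13,36,33)
river: ρ → (33,30,-16)
river: ρ → (-16,34,29)
river: ρ → (29,24,-21)
closes: descent 0, river 24
min |a| on river = 1

1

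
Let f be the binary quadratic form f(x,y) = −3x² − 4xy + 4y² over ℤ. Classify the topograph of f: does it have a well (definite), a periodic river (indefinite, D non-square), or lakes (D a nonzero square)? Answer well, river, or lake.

D = b²−4ac = (-4)² − 4·(-3)·4 = 64
D = 8² is a perfect square ⇒ form factors over ℤ ⇒ lakes

lake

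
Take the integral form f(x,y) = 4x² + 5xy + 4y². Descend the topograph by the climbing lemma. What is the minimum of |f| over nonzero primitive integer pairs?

translate: b→-3 (≡5 mod 8), so (4,5,4)→(4,-3,3)
flip: (4,-3,3)→(3,3,4)
reduced (well bottom): (3,3,4) with a≤c, −a<b≤a
well minimum = a = 3

3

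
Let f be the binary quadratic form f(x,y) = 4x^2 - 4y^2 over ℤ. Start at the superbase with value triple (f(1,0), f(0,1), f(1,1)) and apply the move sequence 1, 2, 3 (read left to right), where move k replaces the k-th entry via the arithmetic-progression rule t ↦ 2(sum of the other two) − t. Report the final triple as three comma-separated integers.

start (4,-4,0) = (f(1,0),f(0,1),f(1,1))
replace slot 1: 2·((-4)+0) − 4 = -12 → (-12,-4,0)
replace slot 2: 2·((-12)+0) − (-4) = -20 → (-12,-20,0)
replace slot 3: 2·((-12)+(-20)) − 0 = -64 → (-12,-20,-64)

-12,-20,-64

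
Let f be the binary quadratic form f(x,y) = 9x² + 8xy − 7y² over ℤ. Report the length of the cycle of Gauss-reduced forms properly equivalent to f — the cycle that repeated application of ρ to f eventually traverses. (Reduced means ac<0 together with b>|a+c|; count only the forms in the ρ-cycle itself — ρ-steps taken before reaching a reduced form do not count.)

D = 316, ⌊√D⌋ = 17
river: ρ → (-7,6,10)
river: ρ → (10,14,-3)
river: ρ → (-3,16,5)
river: ρ → (5,14,-6)
river: ρ → (-6,10,9)
river: ρ → (9,8,-7)
ρ-cycle length = 6 (tail of 0 descent steps not counted)

6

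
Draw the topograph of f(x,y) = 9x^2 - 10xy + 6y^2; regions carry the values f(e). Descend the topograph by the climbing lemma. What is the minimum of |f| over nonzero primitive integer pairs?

translate: b→8 (≡-10 mod 18), so (9,-10,6)→(9,8,5)
flip: (9,8,5)→(5,-8,9)
translate: b→2 (≡-8 mod 10), so (5,-8,9)→(5,2,6)
reduced (well bottom): (5,2,6) with a≤c, −a<b≤a
well minimum = a = 5

5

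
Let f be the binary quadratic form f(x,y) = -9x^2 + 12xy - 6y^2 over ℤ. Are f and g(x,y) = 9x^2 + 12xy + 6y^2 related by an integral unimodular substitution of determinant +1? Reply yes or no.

D₁ = -72, D₂ = -72
f is negative-definite; reduce −f:
−f: translate: b→6 (≡-12 mod 18), so (9,-12,6)→(9,6,3)
−f: flip: (9,6,3)→(3,-6,9)
−f: translate: b→0 (≡-6 mod 6), so (3,-6,9)→(3,0,6)
−f: reduced (well bottom): (3,0,6) with a≤c, −a<b≤a
flip sign back: reduced form of f is (-3,0,-6)
g: translate: b→-6 (≡12 mod 18), so (9,12,6)→(9,-6,3)
g: flip: (9,-6,3)→(3,6,9)
g: translate: b→0 (≡6 mod 6), so (3,6,9)→(3,0,6)
g: reduced (well bottom): (3,0,6) with a≤c, −a<b≤a
reduced forms (-3, 0, -6) vs (3, 0, 6) ⇒ inequivalent

no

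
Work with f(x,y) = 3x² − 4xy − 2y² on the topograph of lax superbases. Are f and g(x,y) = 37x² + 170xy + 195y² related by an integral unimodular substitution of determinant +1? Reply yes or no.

D₁ = 40, D₂ = 40
river cycle of f (length 6): (-2, 4, 3), (3, 2, -3), (-3, 4, 2), (2, 4, -3), (-3, 2, 3), (3, 4, -2)
river cycle of g (length 6): (3, 2, -3), (-3, 4, 2), (2, 4, -3), (-3, 2, 3), (3, 4, -2), (-2, 4, 3)
cycles coincide ⇒ equivalent

yes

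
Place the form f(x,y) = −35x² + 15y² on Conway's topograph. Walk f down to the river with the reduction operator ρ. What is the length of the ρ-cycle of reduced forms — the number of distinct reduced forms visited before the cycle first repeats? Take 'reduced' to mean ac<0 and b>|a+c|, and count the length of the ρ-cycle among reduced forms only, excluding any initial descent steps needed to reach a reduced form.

D = 2100, ⌊√D⌋ = 45
descent: ρ → (15,30,-20)  [lands on river]
river: ρ → (-20,10,25)
river: ρ → (25,40,-5)
river: ρ → (-5,40,25)
river: ρ → (25,10,-20)
river: ρ → (-20,30,15)
ρ-cycle length = 6 (tail of 1 descent step not counted)

6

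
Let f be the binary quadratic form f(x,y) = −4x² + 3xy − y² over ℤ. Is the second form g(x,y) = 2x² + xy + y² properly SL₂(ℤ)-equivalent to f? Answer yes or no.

D₁ = -7, D₂ = -7
f is negative-definite; reduce −f:
−f: flip: (4,-3,1)→(1,3,4)
−f: translate: b→1 (≡3 mod 2), so (1,3,4)→(1,1,2)
−f: reduced (well bottom): (1,1,2) with a≤c, −a<b≤a
flip sign back: reduced form of f is (-1,-1,-2)
g: flip: (2,1,1)→(1,-1,2)
g: translate: b→1 (≡-1 mod 2), so (1,-1,2)→(1,1,2)
g: reduced (well bottom): (1,1,2) with a≤c, −a<b≤a
reduced forms (-1, -1, -2) vs (1, 1, 2) ⇒ inequivalent

no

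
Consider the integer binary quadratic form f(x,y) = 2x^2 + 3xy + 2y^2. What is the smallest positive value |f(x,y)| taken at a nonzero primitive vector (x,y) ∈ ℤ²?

translate: b→-1 (≡3 mod 4), so (2,3,2)→(2,-1,1)
flip: (2,-1,1)→(1,1,2)
reduced (well bottom): (1,1,2) with a≤c, −a<b≤a
well minimum = a = 1

1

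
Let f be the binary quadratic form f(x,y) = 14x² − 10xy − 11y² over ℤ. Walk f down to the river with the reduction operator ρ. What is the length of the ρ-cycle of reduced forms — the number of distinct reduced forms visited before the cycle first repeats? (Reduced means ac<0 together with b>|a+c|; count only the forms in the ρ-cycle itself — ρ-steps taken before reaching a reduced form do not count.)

D = 716, ⌊√D⌋ = 26
descent: ρ → (-11,10,14)  [lands on river]
river: ρ → (14,18,-7)
river: ρ → (-7,24,5)
river: ρ → (5,26,-2)
river: ρ → (-2,26,5)
river: ρ → (5,24,-7)
river: ρ → (-7,18,14)
river: ρ → (14,10,-11)
river: ρ → (-11,12,13)
river: ρ → (13,14,-10)
river: ρ → (-10,26,1)
river: ρ → (1,26,-10)
river: ρ → (-10,14,13)
river: ρ → (13,12,-11)
ρ-cycle length = 14 (tail of 1 descent step not counted)

14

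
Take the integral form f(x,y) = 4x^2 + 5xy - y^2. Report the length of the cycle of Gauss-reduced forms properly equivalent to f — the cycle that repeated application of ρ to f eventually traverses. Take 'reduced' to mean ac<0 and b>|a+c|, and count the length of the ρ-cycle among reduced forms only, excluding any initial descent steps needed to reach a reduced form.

D = 41, ⌊√D⌋ = 6
river: ρ → (-1,5,4)
river: ρ → (4,3,-2)
river: ρ → (-2,5,2)
river: ρ → (2,3,-4)
river: ρ → (-4,5,1)
river: ρ → (1,5,-4)
river: ρ → (-4,3,2)
river: ρ → (2,5,-2)
river: ρ → (-2,3,4)
river: ρ → (4,5,-1)
ρ-cycle length = 10 (tail of 0 descent steps not counted)

10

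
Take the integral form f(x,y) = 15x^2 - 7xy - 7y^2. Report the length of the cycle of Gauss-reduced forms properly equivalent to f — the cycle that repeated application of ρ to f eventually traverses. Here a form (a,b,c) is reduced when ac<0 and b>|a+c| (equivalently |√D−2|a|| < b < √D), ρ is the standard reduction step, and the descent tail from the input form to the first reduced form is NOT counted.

D = 469, ⌊√D⌋ = 21
descent: ρ → (-7,21,1)  [lands on river]
river: ρ → (1,21,-7)
ρ-cycle length = 2 (tail of 1 descent step not counted)

2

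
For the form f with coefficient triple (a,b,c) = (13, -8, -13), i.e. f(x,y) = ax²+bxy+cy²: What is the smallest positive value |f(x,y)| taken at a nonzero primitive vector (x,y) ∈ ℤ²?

descent: ρ → (-13,8,13)  [lands on river]
river: ρ → (13,18,-8)
river: ρ → (-8,14,17)
river: ρ → (17,20,-5)
river: ρ → (-5,20,17)
river: ρ → (17,14,-8)
river: ρ → (-8,18,13)
river: ρ → (13,8,-13)
river: ρ → (-13,18,8)
river: ρ → (8,14,-17)
river: ρ → (-17,20,5)
river: ρ → (5,20,-17)
river: ρ → (-17,14,8)
river: ρ → (8,18,-13)
closes: descent 1, river 14
min |a| on river = 5

5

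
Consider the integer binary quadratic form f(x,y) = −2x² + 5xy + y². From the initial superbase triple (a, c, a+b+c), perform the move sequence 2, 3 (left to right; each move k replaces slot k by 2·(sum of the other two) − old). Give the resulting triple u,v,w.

start (-2,1,4) = (f(1,0),f(0,1),f(1,1))
replace slot 2: 2·((-2)+4) − 1 = 3 → (-2,3,4)
replace slot 3: 2·((-2)+3) − 4 = -2 → (-2,3,-2)

-2,3,-2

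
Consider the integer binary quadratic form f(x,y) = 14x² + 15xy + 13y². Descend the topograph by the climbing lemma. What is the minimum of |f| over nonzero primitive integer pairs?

translate: b→-13 (≡15 mod 28), so (14,15,13)→(14,-13,12)
flip: (14,-13,12)→(12,13,14)
translate: b→-11 (≡13 mod 24), so (12,13,14)→(12,-11,13)
reduced (well bottom): (12,-11,13) with a≤c, −a<b≤a
well minimum = a = 12

12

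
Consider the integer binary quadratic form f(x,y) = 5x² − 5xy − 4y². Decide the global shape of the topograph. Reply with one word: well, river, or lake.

D = b²−4ac = (-5)² − 4·5·(-4) = 105
D > 0 non-square ⇒ indefinite ⇒ periodic river

river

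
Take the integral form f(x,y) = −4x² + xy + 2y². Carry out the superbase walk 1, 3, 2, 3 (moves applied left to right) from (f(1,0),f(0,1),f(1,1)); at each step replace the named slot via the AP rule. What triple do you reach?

start (-4,2,-1) = (f(1,0),f(0,1),f(1,1))
replace slot 1: 2·(2+(-1)) − (-4) = 6 → (6,2,-1)
replace slot 3: 2·(6+2) − (-1) = 17 → (6,2,17)
replace slot 2: 2·(6+17) − 2 = 44 → (6,44,17)
replace slot 3: 2·(6+44) − 17 = 83 → (6,44,83)

6,44,83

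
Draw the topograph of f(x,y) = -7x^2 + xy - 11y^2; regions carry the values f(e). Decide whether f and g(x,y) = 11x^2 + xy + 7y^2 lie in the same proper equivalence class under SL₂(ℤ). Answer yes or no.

D₁ = -307, D₂ = -307
f is negative-definite; reduce −f:
−f: reduced (well bottom): (7,-1,11) with a≤c, −a<b≤a
flip sign back: reduced form of f is (-7,1,-11)
g: flip: (11,1,7)→(7,-1,11)
g: reduced (well bottom): (7,-1,11) with a≤c, −a<b≤a
reduced forms (-7, 1, -11) vs (7, -1, 11) ⇒ inequivalent

no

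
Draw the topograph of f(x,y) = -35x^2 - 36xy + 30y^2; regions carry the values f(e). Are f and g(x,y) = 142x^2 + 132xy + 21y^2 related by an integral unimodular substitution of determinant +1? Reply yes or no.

D₁ = 5496, D₂ = 5496
river cycle of f (length 28): (30, 36, -35), (-35, 34, 31), (31, 28, -38), (-38, 48, 21), (21, 36, -50), (-50, 64, 7), (7, 62, -59), (-59, 56, 10), (10, 64, -35), (-35, 6, 39), … (18 more)
river cycle of g (length 28): (21, 36, -50), (-50, 64, 7), (7, 62, -59), (-59, 56, 10), (10, 64, -35), (-35, 6, 39), (39, 72, -2), (-2, 72, 39), (39, 6, -35), (-35, 64, 10), … (18 more)
cycles coincide ⇒ equivalent

yes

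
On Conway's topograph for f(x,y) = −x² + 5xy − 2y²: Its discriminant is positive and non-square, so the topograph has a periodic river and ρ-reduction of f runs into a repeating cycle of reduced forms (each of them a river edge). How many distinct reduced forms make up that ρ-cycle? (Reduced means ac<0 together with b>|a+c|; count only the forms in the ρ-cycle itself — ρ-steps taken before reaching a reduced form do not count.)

D = 17, ⌊√D⌋ = 4
descent: ρ → (-2,3,1)  [lands on river]
river: ρ → (1,3,-2)
river: ρ → (-2,1,2)
river: ρ → (2,3,-1)
river: ρ → (-1,3,2)
river: ρ → (2,1,-2)
ρ-cycle length = 6 (tail of 1 descent step not counted)

6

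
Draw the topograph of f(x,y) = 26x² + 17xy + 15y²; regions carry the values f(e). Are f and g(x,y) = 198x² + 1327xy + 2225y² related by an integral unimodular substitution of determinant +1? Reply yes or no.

D₁ = -1271, D₂ = -1271
f: flip: (26,17,15)→(15,-17,26)
f: translate: b→13 (≡-17 mod 30), so (15,-17,26)→(15,13,24)
f: reduced (well bottom): (15,13,24) with a≤c, −a<b≤a
g: translate: b→139 (≡1327 mod 396), so (198,1327,2225)→(198,139,26)
g: flip: (198,139,26)→(26,-139,198)
g: translate: b→17 (≡-139 mod 52), so (26,-139,198)→(26,17,15)
g: flip: (26,17,15)→(15,-17,26)
g: translate: b→13 (≡-17 mod 30), so (15,-17,26)→(15,13,24)
g: reduced (well bottom): (15,13,24) with a≤c, −a<b≤a
reduced forms (15, 13, 24) vs (15, 13, 24) ⇒ equivalent

yes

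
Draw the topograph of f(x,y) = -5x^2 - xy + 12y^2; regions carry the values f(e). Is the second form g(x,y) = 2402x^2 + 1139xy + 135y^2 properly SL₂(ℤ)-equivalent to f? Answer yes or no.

D₁ = 241, D₂ = 241
river cycle of f (length 38): (-5, 9, 8), (8, 7, -6), (-6, 5, 9), (9, 13, -2), (-2, 15, 2), (2, 13, -9), (-9, 5, 6), (6, 7, -8), (-8, 9, 5), (5, 11, -6), … (28 more)
river cycle of g (length 38): (6, 11, -5), (-5, 9, 8), (8, 7, -6), (-6, 5, 9), (9, 13, -2), (-2, 15, 2), (2, 13, -9), (-9, 5, 6), (6, 7, -8), (-8, 9, 5), … (28 more)
cycles coincide ⇒ equivalent

yes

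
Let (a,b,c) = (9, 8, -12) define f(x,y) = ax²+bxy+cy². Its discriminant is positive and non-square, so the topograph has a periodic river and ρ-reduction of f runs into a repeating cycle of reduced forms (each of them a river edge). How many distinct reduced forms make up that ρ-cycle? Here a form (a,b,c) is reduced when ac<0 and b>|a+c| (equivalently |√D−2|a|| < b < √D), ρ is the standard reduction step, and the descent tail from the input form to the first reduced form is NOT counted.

D = 496, ⌊√D⌋ = 22
river: ρ → (-12,16,5)
river: ρ → (5,14,-15)
river: ρ → (-15,16,4)
river: ρ → (4,16,-15)
river: ρ → (-15,14,5)
river: ρ → (5,16,-12)
river: ρ → (-12,8,9)
river: ρ → (9,10,-11)
river: ρ → (-11,12,8)
river: ρ → (8,20,-3)
river: ρ → (-3,22,1)
river: ρ → (1,22,-3)
river: ρ → (-3,20,8)
river: ρ → (8,12,-11)
river: ρ → (-11,10,9)
river: ρ → (9,8,-12)
ρ-cycle length = 16 (tail of 0 descent steps not counted)

16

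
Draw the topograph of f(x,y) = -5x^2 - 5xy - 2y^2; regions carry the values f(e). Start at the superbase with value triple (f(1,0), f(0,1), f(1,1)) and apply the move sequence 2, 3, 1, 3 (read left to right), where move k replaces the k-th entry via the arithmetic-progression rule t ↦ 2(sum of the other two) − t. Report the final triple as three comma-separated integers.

start (-5,-2,-12) = (f(1,0),f(0,1),f(1,1))
replace slot 2: 2·((-5)+(-12)) − (-2) = -32 → (-5,-32,-12)
replace slot 3: 2·((-5)+(-32)) − (-12) = -62 → (-5,-32,-62)
replace slot 1: 2·((-32)+(-62)) − (-5) = -183 → (-183,-32,-62)
replace slot 3: 2·((-183)+(-32)) − (-62) = -368 → (-183,-32,-368)

-183,-32,-368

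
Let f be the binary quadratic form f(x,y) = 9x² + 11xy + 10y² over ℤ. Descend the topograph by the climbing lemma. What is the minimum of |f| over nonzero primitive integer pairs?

translate: b→-7 (≡11 mod 18), so (9,11,10)→(9,-7,8)
flip: (9,-7,8)→(8,7,9)
reduced (well bottom): (8,7,9) with a≤c, −a<b≤a
well minimum = a = 8

8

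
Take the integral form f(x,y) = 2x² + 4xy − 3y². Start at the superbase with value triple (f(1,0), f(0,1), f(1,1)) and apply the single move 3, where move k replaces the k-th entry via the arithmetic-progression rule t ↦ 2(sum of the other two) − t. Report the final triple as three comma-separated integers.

start (2,-3,3) = (f(1,0),f(0,1),f(1,1))
replace slot 3: 2·(2+(-3)) − 3 = -5 → (2,-3,-5)

2,-3,-5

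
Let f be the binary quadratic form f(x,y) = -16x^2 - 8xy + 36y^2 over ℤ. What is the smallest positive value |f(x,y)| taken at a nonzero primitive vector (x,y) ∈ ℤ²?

descent: ρ → (36,8,-16)
descent: ρ → (-16,24,28)  [lands on river]
river: ρ → (28,32,-12)
river: ρ → (-12,40,16)
river: ρ → (16,24,-28)
river: ρ → (-28,32,12)
river: ρ → (12,40,-16)
closes: descent 2, river 6
min |a| on river = 12

12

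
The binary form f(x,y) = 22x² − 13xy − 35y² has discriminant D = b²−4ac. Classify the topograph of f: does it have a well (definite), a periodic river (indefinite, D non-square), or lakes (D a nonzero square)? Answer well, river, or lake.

D = b²−4ac = (-13)² − 4·22·(-35) = 3249
D = 57² is a perfect square ⇒ form factors over ℤ ⇒ lakes

lake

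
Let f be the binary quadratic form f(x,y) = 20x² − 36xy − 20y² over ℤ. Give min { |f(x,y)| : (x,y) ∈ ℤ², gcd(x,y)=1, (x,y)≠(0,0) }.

descent: ρ → (-20,36,20)  [lands on river]
river: ρ → (20,44,-12)
river: ρ → (-12,52,4)
river: ρ → (4,52,-12)
river: ρ → (-12,44,20)
river: ρ → (20,36,-20)
river: ρ → (-20,44,12)
river: ρ → (12,52,-4)
river: ρ → (-4,52,12)
river: ρ → (12,44,-20)
closes: descent 1, river 10
min |a| on river = 4

4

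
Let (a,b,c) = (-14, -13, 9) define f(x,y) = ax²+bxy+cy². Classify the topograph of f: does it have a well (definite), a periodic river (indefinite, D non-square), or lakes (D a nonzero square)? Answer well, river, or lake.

D = b²−4ac = (-13)² − 4·(-14)·9 = 673
D > 0 non-square ⇒ indefinite ⇒ periodic river

river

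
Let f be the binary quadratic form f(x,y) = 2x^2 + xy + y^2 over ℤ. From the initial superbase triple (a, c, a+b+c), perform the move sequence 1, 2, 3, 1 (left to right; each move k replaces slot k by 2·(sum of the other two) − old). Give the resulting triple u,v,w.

start (2,1,4) = (f(1,0),f(0,1),f(1,1))
replace slot 1: 2·(1+4) − 2 = 8 → (8,1,4)
replace slot 2: 2·(8+4) − 1 = 23 → (8,23,4)
replace slot 3: 2·(8+23) − 4 = 58 → (8,23,58)
replace slot 1: 2·(23+58) − 8 = 154 → (154,23,58)

154,23,58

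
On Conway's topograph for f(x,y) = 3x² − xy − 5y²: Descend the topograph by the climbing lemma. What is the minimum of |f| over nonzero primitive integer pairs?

descent: ρ → (-5,1,3)
descent: ρ → (3,5,-3)  [lands on river]
river: ρ → (-3,7,1)
river: ρ → (1,7,-3)
river: ρ → (-3,5,3)
river: ρ → (3,7,-1)
river: ρ → (-1,7,3)
closes: descent 2, river 6
min |a| on river = 1

1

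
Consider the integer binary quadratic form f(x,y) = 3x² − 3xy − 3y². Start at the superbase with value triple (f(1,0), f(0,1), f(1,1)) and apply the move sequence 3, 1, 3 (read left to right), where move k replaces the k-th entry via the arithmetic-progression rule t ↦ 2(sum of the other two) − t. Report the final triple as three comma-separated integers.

start (3,-3,-3) = (f(1,0),f(0,1),f(1,1))
replace slot 3: 2·(3+(-3)) − (-3) = 3 → (3,-3,3)
replace slot 1: 2·((-3)+3) − 3 = -3 → (-3,-3,3)
replace slot 3: 2·((-3)+(-3)) − 3 = -15 → (-3,-3,-15)

-3,-3,-15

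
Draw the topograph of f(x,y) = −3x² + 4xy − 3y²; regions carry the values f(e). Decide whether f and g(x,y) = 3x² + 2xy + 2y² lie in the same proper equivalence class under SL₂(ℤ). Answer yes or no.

D₁ = -20, D₂ = -20
f is negative-definite; reduce −f:
−f: translate: b→2 (≡-4 mod 6), so (3,-4,3)→(3,2,2)
−f: flip: (3,2,2)→(2,-2,3)
−f: translate: b→2 (≡-2 mod 4), so (2,-2,3)→(2,2,3)
−f: reduced (well bottom): (2,2,3) with a≤c, −a<b≤a
flip sign back: reduced form of f is (-2,-2,-3)
g: flip: (3,2,2)→(2,-2,3)
g: translate: b→2 (≡-2 mod 4), so (2,-2,3)→(2,2,3)
g: reduced (well bottom): (2,2,3) with a≤c, −a<b≤a
reduced forms (-2, -2, -3) vs (2, 2, 3) ⇒ inequivalent

no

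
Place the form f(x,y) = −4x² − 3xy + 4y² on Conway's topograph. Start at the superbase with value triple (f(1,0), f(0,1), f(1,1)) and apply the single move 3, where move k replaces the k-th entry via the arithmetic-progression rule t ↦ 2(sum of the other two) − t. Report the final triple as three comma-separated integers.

start (-4,4,-3) = (f(1,0),f(0,1),f(1,1))
replace slot 3: 2·((-4)+4) − (-3) = 3 → (-4,4,3)

-4,4,3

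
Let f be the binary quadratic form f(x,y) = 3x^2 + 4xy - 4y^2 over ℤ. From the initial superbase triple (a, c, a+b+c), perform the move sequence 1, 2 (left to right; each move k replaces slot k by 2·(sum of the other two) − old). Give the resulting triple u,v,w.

start (3,-4,3) = (f(1,0),f(0,1),f(1,1))
replace slot 1: 2·((-4)+3) − 3 = -5 → (-5,-4,3)
replace slot 2: 2·((-5)+3) − (-4) = 0 → (-5,0,3)

-5,0,3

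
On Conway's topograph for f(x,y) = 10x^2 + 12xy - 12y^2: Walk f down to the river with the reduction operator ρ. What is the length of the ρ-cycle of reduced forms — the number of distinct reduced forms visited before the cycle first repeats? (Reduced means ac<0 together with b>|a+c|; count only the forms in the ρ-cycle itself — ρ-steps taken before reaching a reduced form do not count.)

D = 624, ⌊√D⌋ = 24
river: ρ → (-12,12,10)
river: ρ → (10,8,-14)
river: ρ → (-14,20,4)
river: ρ → (4,20,-14)
river: ρ → (-14,8,10)
river: ρ → (10,12,-12)
ρ-cycle length = 6 (tail of 0 descent steps not counted)

6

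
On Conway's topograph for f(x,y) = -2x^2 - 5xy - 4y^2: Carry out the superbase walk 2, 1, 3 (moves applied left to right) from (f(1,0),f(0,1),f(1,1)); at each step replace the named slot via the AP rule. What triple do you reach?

start (-2,-4,-11) = (f(1,0),f(0,1),f(1,1))
replace slot 2: 2·((-2)+(-11)) − (-4) = -22 → (-2,-22,-11)
replace slot 1: 2·((-22)+(-11)) − (-2) = -64 → (-64,-22,-11)
replace slot 3: 2·((-64)+(-22)) − (-11) = -161 → (-64,-22,-161)

-64,-22,-161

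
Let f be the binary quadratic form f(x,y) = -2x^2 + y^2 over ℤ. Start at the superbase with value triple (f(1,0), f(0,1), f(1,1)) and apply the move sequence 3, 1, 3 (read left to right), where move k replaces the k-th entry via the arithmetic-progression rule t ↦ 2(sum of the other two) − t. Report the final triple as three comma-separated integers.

start (-2,1,-1) = (f(1,0),f(0,1),f(1,1))
replace slot 3: 2·((-2)+1) − (-1) = -1 → (-2,1,-1)
replace slot 1: 2·(1+(-1)) − (-2) = 2 → (2,1,-1)
replace slot 3: 2·(2+1) − (-1) = 7 → (2,1,7)

2,1,7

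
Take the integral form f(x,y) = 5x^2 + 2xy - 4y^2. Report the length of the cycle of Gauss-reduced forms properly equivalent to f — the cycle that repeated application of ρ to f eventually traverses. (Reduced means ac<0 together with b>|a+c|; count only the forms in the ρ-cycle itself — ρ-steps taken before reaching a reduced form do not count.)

D = 84, ⌊√D⌋ = 9
river: ρ → (-4,6,3)
river: ρ → (3,6,-4)
river: ρ → (-4,2,5)
river: ρ → (5,8,-1)
river: ρ → (-1,8,5)
river: ρ → (5,2,-4)
ρ-cycle length = 6 (tail of 0 descent steps not counted)

6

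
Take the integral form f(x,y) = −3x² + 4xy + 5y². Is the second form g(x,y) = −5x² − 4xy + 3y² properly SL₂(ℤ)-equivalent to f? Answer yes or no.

D₁ = 76, D₂ = 76
river cycle of f (length 6): (5, 6, -2), (-2, 6, 5), (5, 4, -3), (-3, 8, 1), (1, 8, -3), (-3, 4, 5)
river cycle of g (length 6): (3, 4, -5), (-5, 6, 2), (2, 6, -5), (-5, 4, 3), (3, 8, -1), (-1, 8, 3)
cycles differ ⇒ inequivalent

no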